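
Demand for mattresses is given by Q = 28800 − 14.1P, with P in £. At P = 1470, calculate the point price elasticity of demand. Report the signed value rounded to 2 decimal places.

dQ/dP = −14.1. At P = 1470, Q = 28800 − 14.1(1470) = 8073.
Ed = (dQ/dP)·(P/Q) = −14.1 × (1470/8073) = -2.5674…

-2.57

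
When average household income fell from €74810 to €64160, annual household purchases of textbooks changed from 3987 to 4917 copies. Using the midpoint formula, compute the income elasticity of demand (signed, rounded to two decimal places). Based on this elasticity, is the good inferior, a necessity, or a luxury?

%ΔQ = (4917 − 3987)/[( 3987 + 4917)/2] = 930/4452 = 0.208894…
%ΔIncome = (64160 − 74810)/[( 74810 + 64160)/2] = -10650/69485 = -0.153270…
E_income = (930/4452) / (-10650/69485) = -1.3629…
E_income < 0 ⇒ inferior good.

-1.36; inferior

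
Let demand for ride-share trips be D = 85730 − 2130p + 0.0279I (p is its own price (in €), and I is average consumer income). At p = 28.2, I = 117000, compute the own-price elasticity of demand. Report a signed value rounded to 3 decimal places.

At the given values, D = 85730 − 2130(28.2) + 0.0279(117000) = 28928.3.
∂D/∂p = −2130.
E = (-2130) × (28.2/28928.3) = -2.07637…

-2.076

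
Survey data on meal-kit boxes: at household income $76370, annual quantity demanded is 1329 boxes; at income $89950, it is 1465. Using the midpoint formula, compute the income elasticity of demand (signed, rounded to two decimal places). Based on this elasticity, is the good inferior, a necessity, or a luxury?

0.60; necessity

%ΔQ = (1465 − 1329)/[( 1329 + 1465)/2] = 136/1397 = 0.097351…
%ΔIncome = (89950 − 76370)/[( 76370 + 89950)/2] = 13580/83160 = 0.163299…
E_income = (136/1397) / (13580/83160) = 0.5961…
0 < E_income < 1 ⇒ normal good, necessity.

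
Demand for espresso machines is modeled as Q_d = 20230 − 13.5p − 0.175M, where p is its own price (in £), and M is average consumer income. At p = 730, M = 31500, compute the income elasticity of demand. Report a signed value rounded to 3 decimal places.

At the given values, Q_d = 20230 − 13.5(730) − 0.175(31500) = 4862.5.
∂Q_d/∂M = -0.175.
E = (-0.175) × (31500/4862.5) = -1.13367…

-1.134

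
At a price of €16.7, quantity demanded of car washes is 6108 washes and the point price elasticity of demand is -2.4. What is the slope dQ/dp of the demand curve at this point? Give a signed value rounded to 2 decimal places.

Ed = (dQ/dp)·(p/Q) ⇒ dQ/dp = Ed·Q/p = (-2.4)·6108/16.7 = -877.7964…

-877.80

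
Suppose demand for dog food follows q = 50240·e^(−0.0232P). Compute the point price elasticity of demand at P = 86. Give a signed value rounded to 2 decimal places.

-2.00

dq/dP = −0.0232·q = -158.501. At P = 86, q = 6831.96.
Ed = (dq/dP)·(P/q) = (-158.501) × (86/6831.96) = -1.9952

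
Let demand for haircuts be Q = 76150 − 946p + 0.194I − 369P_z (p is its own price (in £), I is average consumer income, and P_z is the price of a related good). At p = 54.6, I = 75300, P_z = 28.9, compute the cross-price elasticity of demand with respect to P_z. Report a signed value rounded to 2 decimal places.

At the given values, Q = 76150 − 946(54.6) + 0.194(75300) − 369(28.9) = 28442.5.
∂Q/∂P_z = -369.
E = (-369) × (28.9/28442.5) = -0.3749…

-0.37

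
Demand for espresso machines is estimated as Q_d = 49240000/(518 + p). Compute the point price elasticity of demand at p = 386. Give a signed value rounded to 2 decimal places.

dQ_d/dp = −49240000/(518 + p)² = -60.2533. At p = 386, Q_d = 54469.
Ed = (dQ_d/dp)·(p/Q_d) = (-60.2533) × (386/54469) = -0.4269…

-0.43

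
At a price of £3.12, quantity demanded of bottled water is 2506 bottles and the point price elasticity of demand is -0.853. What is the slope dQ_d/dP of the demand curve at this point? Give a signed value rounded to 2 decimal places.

-685.13

Ed = (dQ_d/dP)·(P/Q_d) ⇒ dQ_d/dP = Ed·Q_d/P = (-0.853)·2506/3.12 = -685.1339…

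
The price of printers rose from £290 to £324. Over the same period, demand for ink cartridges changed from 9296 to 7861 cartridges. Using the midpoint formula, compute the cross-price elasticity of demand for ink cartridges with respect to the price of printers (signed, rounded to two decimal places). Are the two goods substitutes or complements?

-1.51; complements

%ΔQ_{ink cartridges} = (7861 − 9296)/avg = -1435/8578.5 = -0.167278…
%ΔP_{printers} = (324 − 290)/avg = 34/307 = 0.110749…
E_cross = (-1435/8578.5) / (34/307) = -1.5104…
E_cross < 0 ⇒ the goods are complements.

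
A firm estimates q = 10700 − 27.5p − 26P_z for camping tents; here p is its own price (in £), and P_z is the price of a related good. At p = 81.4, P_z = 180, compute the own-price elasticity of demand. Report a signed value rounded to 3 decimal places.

-0.592

At the given values, q = 10700 − 27.5(81.4) − 26(180) = 3781.5.
∂q/∂p = −27.5.
E = (-27.5) × (81.4/3781.5) = -0.59196…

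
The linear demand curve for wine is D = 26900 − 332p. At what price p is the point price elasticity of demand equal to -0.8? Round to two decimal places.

36.01

Ed = −332p/(26900 − 332p). Set this equal to -0.8:
332p = 0.8·(26900 − 332p) ⇒ 332p(1 + 0.8) = 0.8·26900
p = 0.8·26900 / (332·1.8) = 36.0107…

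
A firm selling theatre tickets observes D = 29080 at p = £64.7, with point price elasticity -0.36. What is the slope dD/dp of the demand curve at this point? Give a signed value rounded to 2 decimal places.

-161.81

Ed = (dD/dp)·(p/D) ⇒ dD/dp = Ed·D/p = (-0.36)·29080/64.7 = -161.8052…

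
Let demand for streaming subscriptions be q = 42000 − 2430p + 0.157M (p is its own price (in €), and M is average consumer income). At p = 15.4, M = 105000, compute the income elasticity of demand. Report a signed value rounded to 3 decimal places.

At the given values, q = 42000 − 2430(15.4) + 0.157(105000) = 21063.
∂q/∂M = 0.157.
E = (0.157) × (105000/21063) = 0.78265…

0.783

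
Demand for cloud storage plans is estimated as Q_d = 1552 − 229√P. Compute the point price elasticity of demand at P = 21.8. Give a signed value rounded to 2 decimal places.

dQ_d/dP = −229/(2√P) = -24.5232. At P = 21.8, Q_d = 482.788.
Ed = (dQ_d/dP)·(P/Q_d) = (-24.5232) × (21.8/482.788) = -1.1073…

-1.11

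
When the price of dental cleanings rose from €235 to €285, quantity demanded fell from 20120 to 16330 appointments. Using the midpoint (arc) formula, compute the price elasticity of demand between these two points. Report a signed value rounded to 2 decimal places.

-1.08

%ΔQ = (16330 − 20120) / [(20120 + 16330)/2] = -3790/18225 = -0.207956…
%ΔP = (285 − 235) / [(235 + 285)/2] = 50/260 = 0.192307…
Arc Ed = %ΔQ / %ΔP = (-3790/18225) / (50/260) = -1.0813…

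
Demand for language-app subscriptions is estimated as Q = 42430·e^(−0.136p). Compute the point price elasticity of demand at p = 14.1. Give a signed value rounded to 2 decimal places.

-1.92

dQ/dp = −0.136·Q = -848.025. At p = 14.1, Q = 6235.48.
Ed = (dQ/dp)·(p/Q) = (-848.025) × (14.1/6235.48) = -1.9176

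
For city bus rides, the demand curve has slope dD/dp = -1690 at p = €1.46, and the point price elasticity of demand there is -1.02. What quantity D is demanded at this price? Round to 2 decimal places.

2419.02

Ed = (dD/dp)·(p/D) ⇒ D = (dD/dp)·p/Ed = (-1690)·1.46/(-1.02) = 2419.0196…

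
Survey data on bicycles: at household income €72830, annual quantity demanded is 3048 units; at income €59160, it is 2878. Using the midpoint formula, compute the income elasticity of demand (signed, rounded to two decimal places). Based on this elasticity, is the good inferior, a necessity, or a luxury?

0.28; necessity

%ΔQ = (2878 − 3048)/[( 3048 + 2878)/2] = -170/2963 = -0.057374…
%ΔIncome = (59160 − 72830)/[( 72830 + 59160)/2] = -13670/65995 = -0.207136…
E_income = (-170/2963) / (-13670/65995) = 0.2769…
0 < E_income < 1 ⇒ normal good, necessity.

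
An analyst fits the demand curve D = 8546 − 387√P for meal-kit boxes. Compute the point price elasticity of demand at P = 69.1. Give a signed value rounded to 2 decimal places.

-0.30

dD/dP = −387/(2√P) = -23.2778. At P = 69.1, D = 5329.01.
Ed = (dD/dP)·(P/D) = (-23.2778) × (69.1/5329.01) = -0.3018…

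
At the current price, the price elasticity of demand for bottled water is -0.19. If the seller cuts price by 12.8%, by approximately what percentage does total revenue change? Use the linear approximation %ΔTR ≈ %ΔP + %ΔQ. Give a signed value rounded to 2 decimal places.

-10.37%

%ΔQ ≈ Ed × %ΔP = (-0.19) × (-12.8%) = +2.4320%
%ΔTR ≈ %ΔP + %ΔQ = (-12.8%) + (+2.4320%) = -10.3680%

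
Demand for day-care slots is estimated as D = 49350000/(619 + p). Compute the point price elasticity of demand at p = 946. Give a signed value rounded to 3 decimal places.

dD/dp = −49350000/(619 + p)² = -20.1492. At p = 946, D = 31533.5.
Ed = (dD/dp)·(p/D) = (-20.1492) × (946/31533.5) = -0.60447…

-0.604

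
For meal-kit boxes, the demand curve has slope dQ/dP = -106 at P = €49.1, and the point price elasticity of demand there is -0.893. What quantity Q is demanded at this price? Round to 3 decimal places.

5828.219

Ed = (dQ/dP)·(P/Q) ⇒ Q = (dQ/dP)·P/Ed = (-106)·49.1/(-0.893) = 5828.21948…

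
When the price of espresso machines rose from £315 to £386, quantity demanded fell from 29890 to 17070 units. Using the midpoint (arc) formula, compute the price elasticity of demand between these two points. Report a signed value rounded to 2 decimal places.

%ΔQ = (17070 − 29890) / [(29890 + 17070)/2] = -12820/23480 = -0.545996…
%ΔP = (386 − 315) / [(315 + 386)/2] = 71/350.5 = 0.202567…
Arc Ed = %ΔQ / %ΔP = (-12820/23480) / (71/350.5) = -2.6953…

-2.70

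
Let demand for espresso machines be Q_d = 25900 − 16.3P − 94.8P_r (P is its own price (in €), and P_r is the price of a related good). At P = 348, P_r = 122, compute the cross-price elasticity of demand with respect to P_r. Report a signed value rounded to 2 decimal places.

At the given values, Q_d = 25900 − 16.3(348) − 94.8(122) = 8662.
∂Q_d/∂P_r = -94.8.
E = (-94.8) × (122/8662) = -1.3352…

-1.34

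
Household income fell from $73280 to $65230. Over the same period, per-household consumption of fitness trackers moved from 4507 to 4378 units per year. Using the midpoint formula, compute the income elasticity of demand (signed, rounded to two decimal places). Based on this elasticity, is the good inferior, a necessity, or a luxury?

0.25; necessity

%ΔQ = (4378 − 4507)/[( 4507 + 4378)/2] = -129/4442.5 = -0.029037…
%ΔIncome = (65230 − 73280)/[( 73280 + 65230)/2] = -8050/69255 = -0.116237…
E_income = (-129/4442.5) / (-8050/69255) = 0.2498…
0 < E_income < 1 ⇒ normal good, necessity.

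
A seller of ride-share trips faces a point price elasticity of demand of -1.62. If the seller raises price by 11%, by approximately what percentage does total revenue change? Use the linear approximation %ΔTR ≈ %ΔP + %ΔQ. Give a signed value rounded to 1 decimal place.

-6.8%

%ΔQ ≈ Ed × %ΔP = (-1.62) × (+11%) = -17.8200%
%ΔTR ≈ %ΔP + %ΔQ = (+11%) + (-17.8200%) = -6.8200%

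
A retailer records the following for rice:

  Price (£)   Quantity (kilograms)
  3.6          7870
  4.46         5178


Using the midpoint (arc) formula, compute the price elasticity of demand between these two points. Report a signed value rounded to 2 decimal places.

%ΔQ = (5178 − 7870) / [(7870 + 5178)/2] = -2692/6524 = -0.412630…
%ΔP = (4.46 − 3.6) / [(3.6 + 4.46)/2] = 0.86/4.03 = 0.213399…
Arc Ed = %ΔQ / %ΔP = (-2692/6524) / (0.86/4.03) = -1.9336…

-1.93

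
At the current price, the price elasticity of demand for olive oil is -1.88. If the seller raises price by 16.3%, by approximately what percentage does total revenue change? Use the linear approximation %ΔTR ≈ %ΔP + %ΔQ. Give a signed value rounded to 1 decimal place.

%ΔQ ≈ Ed × %ΔP = (-1.88) × (+16.3%) = -30.6440%
%ΔTR ≈ %ΔP + %ΔQ = (+16.3%) + (-30.6440%) = -14.3440%

-14.3%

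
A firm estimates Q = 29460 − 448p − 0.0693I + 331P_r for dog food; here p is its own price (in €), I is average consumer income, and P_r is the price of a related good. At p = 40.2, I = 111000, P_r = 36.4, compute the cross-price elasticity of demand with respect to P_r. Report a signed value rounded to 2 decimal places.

0.76

At the given values, Q = 29460 − 448(40.2) − 0.0693(111000) + 331(36.4) = 15806.5.
∂Q/∂P_r = 331.
E = (331) × (36.4/15806.5) = 0.7622…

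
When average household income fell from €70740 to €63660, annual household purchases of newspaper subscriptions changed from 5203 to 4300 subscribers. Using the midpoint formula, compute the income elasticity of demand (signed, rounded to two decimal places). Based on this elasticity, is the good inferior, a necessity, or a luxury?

%ΔQ = (4300 − 5203)/[( 5203 + 4300)/2] = -903/4751.5 = -0.190045…
%ΔIncome = (63660 − 70740)/[( 70740 + 63660)/2] = -7080/67200 = -0.105357…
E_income = (-903/4751.5) / (-7080/67200) = 1.8038…
E_income > 1 ⇒ normal good, luxury.

1.80; luxury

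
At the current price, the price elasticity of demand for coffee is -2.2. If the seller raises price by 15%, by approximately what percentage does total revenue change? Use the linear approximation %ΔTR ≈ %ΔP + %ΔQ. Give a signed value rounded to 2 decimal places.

%ΔQ ≈ Ed × %ΔP = (-2.2) × (+15%) = -33.0000%
%ΔTR ≈ %ΔP + %ΔQ = (+15%) + (-33.0000%) = -18.0000%

-18.00%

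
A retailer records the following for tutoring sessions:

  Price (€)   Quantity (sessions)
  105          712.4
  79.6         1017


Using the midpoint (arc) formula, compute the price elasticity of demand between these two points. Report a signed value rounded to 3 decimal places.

%ΔQ = (1017 − 712.4) / [(712.4 + 1017)/2] = 304.6/864.7 = 0.352260…
%ΔP = (79.6 − 105) / [(105 + 79.6)/2] = -25.4/92.3 = -0.275189…
Arc Ed = %ΔQ / %ΔP = (304.6/864.7) / (-25.4/92.3) = -1.28006…

-1.280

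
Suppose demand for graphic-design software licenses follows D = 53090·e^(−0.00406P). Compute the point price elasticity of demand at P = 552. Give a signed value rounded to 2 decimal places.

-2.24

dD/dP = −0.00406·D = -22.921. At P = 552, D = 5645.56.
Ed = (dD/dP)·(P/D) = (-22.921) × (552/5645.56) = -2.2411…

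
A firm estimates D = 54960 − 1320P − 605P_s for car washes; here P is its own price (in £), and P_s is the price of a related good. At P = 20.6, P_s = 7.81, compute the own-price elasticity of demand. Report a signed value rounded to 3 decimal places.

-1.180

At the given values, D = 54960 − 1320(20.6) − 605(7.81) = 23042.95.
∂D/∂P = −1320.
E = (-1320) × (20.6/23042.95) = -1.18005…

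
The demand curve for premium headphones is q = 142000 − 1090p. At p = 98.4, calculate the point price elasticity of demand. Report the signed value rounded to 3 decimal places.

dq/dp = −1090. At p = 98.4, q = 142000 − 1090(98.4) = 34744.
Ed = (dq/dp)·(p/q) = −1090 × (98.4/34744) = -3.08703…

-3.087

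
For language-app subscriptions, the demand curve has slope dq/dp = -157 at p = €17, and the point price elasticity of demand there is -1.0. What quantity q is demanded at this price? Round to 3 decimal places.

2669.000

Ed = (dq/dp)·(p/q) ⇒ q = (dq/dp)·p/Ed = (-157)·17/(-1.0) = 2669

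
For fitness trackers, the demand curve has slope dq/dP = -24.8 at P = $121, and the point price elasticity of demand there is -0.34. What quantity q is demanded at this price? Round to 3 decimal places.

8825.882

Ed = (dq/dP)·(P/q) ⇒ q = (dq/dP)·P/Ed = (-24.8)·121/(-0.34) = 8825.88235…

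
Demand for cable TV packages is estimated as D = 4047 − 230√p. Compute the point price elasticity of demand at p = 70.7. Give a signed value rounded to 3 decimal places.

-0.458

dD/dp = −230/(2√p) = -13.6769. At p = 70.7, D = 2113.08.
Ed = (dD/dp)·(p/D) = (-13.6769) × (70.7/2113.08) = -0.45760…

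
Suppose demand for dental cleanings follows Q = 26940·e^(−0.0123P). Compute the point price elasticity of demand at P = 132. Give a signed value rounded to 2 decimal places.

-1.62

dQ/dP = −0.0123·Q = -65.3405. At P = 132, Q = 5312.23.
Ed = (dQ/dP)·(P/Q) = (-65.3405) × (132/5312.23) = -1.6236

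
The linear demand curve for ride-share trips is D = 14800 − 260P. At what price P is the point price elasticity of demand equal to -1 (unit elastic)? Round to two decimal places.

28.46

Ed = −260P/(14800 − 260P). Set this equal to -1:
260P = 1·(14800 − 260P) ⇒ 260P(1 + 1) = 1·14800
P = 1·14800 / (260·2) = 28.4615…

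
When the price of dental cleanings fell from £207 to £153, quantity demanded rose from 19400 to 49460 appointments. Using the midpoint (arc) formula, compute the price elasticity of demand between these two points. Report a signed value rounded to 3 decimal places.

%ΔQ = (49460 − 19400) / [(19400 + 49460)/2] = 30060/34430 = 0.873075…
%ΔP = (153 − 207) / [(207 + 153)/2] = -54/180 = -0.3
Arc Ed = %ΔQ / %ΔP = (30060/34430) / (-54/180) = -2.91025…

-2.910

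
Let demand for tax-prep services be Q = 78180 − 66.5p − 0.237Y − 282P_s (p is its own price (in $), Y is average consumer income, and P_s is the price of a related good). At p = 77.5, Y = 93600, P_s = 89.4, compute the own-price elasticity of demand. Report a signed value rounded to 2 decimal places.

At the given values, Q = 78180 − 66.5(77.5) − 0.237(93600) − 282(89.4) = 25632.25.
∂Q/∂p = −66.5.
E = (-66.5) × (77.5/25632.25) = -0.2010…

-0.20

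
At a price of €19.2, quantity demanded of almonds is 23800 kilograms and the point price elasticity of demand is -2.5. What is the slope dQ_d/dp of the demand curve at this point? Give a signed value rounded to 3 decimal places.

Ed = (dQ_d/dp)·(p/Q_d) ⇒ dQ_d/dp = Ed·Q_d/p = (-2.5)·23800/19.2 = -3098.95833…

-3098.958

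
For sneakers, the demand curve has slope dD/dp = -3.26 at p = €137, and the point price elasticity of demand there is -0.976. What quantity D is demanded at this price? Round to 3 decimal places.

Ed = (dD/dp)·(p/D) ⇒ D = (dD/dp)·p/Ed = (-3.26)·137/(-0.976) = 457.60245…

457.602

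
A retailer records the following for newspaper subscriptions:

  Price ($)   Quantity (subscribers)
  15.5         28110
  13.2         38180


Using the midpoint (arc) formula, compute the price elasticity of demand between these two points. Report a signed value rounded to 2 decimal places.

%ΔQ = (38180 − 28110) / [(28110 + 38180)/2] = 10070/33145 = 0.303816…
%ΔP = (13.2 − 15.5) / [(15.5 + 13.2)/2] = -2.3/14.35 = -0.160278…
Arc Ed = %ΔQ / %ΔP = (10070/33145) / (-2.3/14.35) = -1.8955…

-1.90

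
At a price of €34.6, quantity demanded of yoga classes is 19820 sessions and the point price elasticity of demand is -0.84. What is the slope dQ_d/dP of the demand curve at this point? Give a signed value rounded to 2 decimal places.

-481.18

Ed = (dQ_d/dP)·(P/Q_d) ⇒ dQ_d/dP = Ed·Q_d/P = (-0.84)·19820/34.6 = -481.1791…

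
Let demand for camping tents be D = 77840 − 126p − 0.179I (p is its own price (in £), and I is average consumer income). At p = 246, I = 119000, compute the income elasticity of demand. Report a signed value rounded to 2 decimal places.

At the given values, D = 77840 − 126(246) − 0.179(119000) = 25543.
∂D/∂I = -0.179.
E = (-0.179) × (119000/25543) = -0.8339…

-0.83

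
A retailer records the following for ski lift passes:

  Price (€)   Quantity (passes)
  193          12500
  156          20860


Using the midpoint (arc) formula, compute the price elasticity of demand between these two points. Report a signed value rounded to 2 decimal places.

-2.36

%ΔQ = (20860 − 12500) / [(12500 + 20860)/2] = 8360/16680 = 0.501199…
%ΔP = (156 − 193) / [(193 + 156)/2] = -37/174.5 = -0.212034…
Arc Ed = %ΔQ / %ΔP = (8360/16680) / (-37/174.5) = -2.3637…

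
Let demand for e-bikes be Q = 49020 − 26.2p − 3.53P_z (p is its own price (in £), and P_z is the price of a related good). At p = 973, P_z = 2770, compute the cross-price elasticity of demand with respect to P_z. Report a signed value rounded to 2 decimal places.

At the given values, Q = 49020 − 26.2(973) − 3.53(2770) = 13749.3.
∂Q/∂P_z = -3.53.
E = (-3.53) × (2770/13749.3) = -0.7111…

-0.71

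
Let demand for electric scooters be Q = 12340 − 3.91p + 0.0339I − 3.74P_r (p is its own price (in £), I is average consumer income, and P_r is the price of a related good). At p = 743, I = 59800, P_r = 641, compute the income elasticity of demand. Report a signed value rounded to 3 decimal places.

0.224

At the given values, Q = 12340 − 3.91(743) + 0.0339(59800) − 3.74(641) = 9064.75.
∂Q/∂I = 0.0339.
E = (0.0339) × (59800/9064.75) = 0.22363…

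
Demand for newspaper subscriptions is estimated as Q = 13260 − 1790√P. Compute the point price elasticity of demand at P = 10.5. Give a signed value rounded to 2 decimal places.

dQ/dP = −1790/(2√P) = -276.203. At P = 10.5, Q = 7459.74.
Ed = (dQ/dP)·(P/Q) = (-276.203) × (10.5/7459.74) = -0.3887…

-0.39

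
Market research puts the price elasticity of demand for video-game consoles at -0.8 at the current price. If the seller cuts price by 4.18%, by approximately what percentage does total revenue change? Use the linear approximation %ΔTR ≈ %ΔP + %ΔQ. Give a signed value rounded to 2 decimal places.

-0.84%

%ΔQ ≈ Ed × %ΔP = (-0.8) × (-4.18%) = +3.3440%
%ΔTR ≈ %ΔP + %ΔQ = (-4.18%) + (+3.3440%) = -0.8360%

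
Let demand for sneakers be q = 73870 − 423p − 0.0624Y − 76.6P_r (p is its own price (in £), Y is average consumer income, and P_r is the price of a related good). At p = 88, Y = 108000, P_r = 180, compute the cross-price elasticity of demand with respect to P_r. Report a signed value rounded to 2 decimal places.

At the given values, q = 73870 − 423(88) − 0.0624(108000) − 76.6(180) = 16118.8.
∂q/∂P_r = -76.6.
E = (-76.6) × (180/16118.8) = -0.8553…

-0.86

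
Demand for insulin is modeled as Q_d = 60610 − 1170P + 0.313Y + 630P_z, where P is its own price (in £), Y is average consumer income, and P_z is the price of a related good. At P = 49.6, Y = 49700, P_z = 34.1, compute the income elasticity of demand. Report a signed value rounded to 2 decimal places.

At the given values, Q_d = 60610 − 1170(49.6) + 0.313(49700) + 630(34.1) = 39617.1.
∂Q_d/∂Y = 0.313.
E = (0.313) × (49700/39617.1) = 0.3926…

0.39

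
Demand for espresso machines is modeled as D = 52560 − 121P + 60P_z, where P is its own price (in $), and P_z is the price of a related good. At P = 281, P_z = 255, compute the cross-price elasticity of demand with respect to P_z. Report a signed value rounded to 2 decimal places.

0.45

At the given values, D = 52560 − 121(281) + 60(255) = 33859.
∂D/∂P_z = 60.
E = (60) × (255/33859) = 0.4518…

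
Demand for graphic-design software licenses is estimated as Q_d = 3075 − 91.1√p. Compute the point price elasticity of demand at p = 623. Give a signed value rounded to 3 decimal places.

dQ_d/dp = −91.1/(2√p) = -1.82492. At p = 623, Q_d = 801.147.
Ed = (dQ_d/dp)·(p/Q_d) = (-1.82492) × (623/801.147) = -1.41912…

-1.419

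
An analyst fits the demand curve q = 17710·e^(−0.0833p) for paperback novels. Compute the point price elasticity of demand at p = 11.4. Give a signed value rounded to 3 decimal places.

dq/dp = −0.0833·q = -570.754. At p = 11.4, q = 6851.79.
Ed = (dq/dp)·(p/q) = (-570.754) × (11.4/6851.79) = -0.94962

-0.950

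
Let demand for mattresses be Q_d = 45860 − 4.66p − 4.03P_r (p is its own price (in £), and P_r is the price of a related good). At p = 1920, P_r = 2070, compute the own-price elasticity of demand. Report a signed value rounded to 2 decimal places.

-0.31

At the given values, Q_d = 45860 − 4.66(1920) − 4.03(2070) = 28570.7.
∂Q_d/∂p = −4.66.
E = (-4.66) × (1920/28570.7) = -0.3131…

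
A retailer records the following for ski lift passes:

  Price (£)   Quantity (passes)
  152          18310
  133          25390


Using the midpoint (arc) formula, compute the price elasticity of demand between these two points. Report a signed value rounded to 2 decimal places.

%ΔQ = (25390 − 18310) / [(18310 + 25390)/2] = 7080/21850 = 0.324027…
%ΔP = (133 − 152) / [(152 + 133)/2] = -19/142.5 = -0.133333…
Arc Ed = %ΔQ / %ΔP = (7080/21850) / (-19/142.5) = -2.4302…

-2.43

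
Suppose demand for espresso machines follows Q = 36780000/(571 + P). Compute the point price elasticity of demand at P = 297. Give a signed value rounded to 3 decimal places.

-0.342

dQ/dP = −36780000/(571 + P)² = -48.8171. At P = 297, Q = 42373.3.
Ed = (dQ/dP)·(P/Q) = (-48.8171) × (297/42373.3) = -0.34216…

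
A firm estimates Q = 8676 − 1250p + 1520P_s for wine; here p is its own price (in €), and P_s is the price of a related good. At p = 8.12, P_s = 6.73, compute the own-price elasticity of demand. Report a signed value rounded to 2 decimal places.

At the given values, Q = 8676 − 1250(8.12) + 1520(6.73) = 8755.6.
∂Q/∂p = −1250.
E = (-1250) × (8.12/8755.6) = -1.1592…

-1.16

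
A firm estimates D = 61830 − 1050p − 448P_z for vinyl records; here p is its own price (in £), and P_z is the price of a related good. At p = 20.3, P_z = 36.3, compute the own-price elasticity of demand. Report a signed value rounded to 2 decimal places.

-0.88

At the given values, D = 61830 − 1050(20.3) − 448(36.3) = 24252.6.
∂D/∂p = −1050.
E = (-1050) × (20.3/24252.6) = -0.8788…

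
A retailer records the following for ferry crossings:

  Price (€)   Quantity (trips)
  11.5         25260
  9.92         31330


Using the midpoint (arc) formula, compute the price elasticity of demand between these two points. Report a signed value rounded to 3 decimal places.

-1.454

%ΔQ = (31330 − 25260) / [(25260 + 31330)/2] = 6070/28295 = 0.214525…
%ΔP = (9.92 − 11.5) / [(11.5 + 9.92)/2] = -1.58/10.71 = -0.147525…
Arc Ed = %ΔQ / %ΔP = (6070/28295) / (-1.58/10.71) = -1.45415…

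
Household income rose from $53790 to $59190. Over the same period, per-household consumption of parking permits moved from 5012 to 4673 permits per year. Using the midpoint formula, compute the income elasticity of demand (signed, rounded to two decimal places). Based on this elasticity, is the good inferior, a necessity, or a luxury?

-0.73; inferior

%ΔQ = (4673 − 5012)/[( 5012 + 4673)/2] = -339/4842.5 = -0.070005…
%ΔIncome = (59190 − 53790)/[( 53790 + 59190)/2] = 5400/56490 = 0.095592…
E_income = (-339/4842.5) / (5400/56490) = -0.7323…
E_income < 0 ⇒ inferior good.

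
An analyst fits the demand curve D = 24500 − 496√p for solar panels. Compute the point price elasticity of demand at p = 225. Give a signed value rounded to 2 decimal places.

dD/dp = −496/(2√p) = -16.5333. At p = 225, D = 17060.
Ed = (dD/dp)·(p/D) = (-16.5333) × (225/17060) = -0.2180…

-0.22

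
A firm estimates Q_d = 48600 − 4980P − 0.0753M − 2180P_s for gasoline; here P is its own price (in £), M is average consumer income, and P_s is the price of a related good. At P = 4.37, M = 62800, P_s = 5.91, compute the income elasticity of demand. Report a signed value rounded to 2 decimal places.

-0.51

At the given values, Q_d = 48600 − 4980(4.37) − 0.0753(62800) − 2180(5.91) = 9224.76.
∂Q_d/∂M = -0.0753.
E = (-0.0753) × (62800/9224.76) = -0.5126…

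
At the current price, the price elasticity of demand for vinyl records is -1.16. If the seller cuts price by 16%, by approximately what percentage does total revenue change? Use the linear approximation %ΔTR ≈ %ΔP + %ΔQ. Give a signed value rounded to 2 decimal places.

+2.56%

%ΔQ ≈ Ed × %ΔP = (-1.16) × (-16%) = +18.5600%
%ΔTR ≈ %ΔP + %ΔQ = (-16%) + (+18.5600%) = +2.5600%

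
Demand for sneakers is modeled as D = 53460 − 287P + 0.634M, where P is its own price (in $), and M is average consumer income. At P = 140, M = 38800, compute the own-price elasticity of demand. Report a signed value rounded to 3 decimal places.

-1.061

At the given values, D = 53460 − 287(140) + 0.634(38800) = 37879.2.
∂D/∂P = −287.
E = (-287) × (140/37879.2) = -1.06074…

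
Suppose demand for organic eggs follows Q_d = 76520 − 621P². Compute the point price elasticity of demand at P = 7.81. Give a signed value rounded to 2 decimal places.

dQ_d/dP = −2·621·P = -9700.02. At P = 7.81, Q_d = 38641.4219.
Ed = (dQ_d/dP)·(P/Q_d) = (-9700.02) × (7.81/38641.4219) = -1.9605…

-1.96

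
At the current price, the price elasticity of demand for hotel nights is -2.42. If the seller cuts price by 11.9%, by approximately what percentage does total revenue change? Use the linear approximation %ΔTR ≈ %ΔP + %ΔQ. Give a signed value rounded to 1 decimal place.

+16.9%

%ΔQ ≈ Ed × %ΔP = (-2.42) × (-11.9%) = +28.7980%
%ΔTR ≈ %ΔP + %ΔQ = (-11.9%) + (+28.7980%) = +16.8980%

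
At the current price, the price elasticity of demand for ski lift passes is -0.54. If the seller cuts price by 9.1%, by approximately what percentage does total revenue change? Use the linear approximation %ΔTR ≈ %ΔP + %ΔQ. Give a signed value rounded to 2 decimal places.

-4.19%

%ΔQ ≈ Ed × %ΔP = (-0.54) × (-9.1%) = +4.9140%
%ΔTR ≈ %ΔP + %ΔQ = (-9.1%) + (+4.9140%) = -4.1860%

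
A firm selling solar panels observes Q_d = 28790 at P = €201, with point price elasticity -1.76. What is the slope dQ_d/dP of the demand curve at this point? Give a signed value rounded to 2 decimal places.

-252.09

Ed = (dQ_d/dP)·(P/Q_d) ⇒ dQ_d/dP = Ed·Q_d/P = (-1.76)·28790/201 = -252.0915…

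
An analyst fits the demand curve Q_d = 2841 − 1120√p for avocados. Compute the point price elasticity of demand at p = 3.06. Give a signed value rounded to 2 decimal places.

-1.11

dQ_d/dp = −1120/(2√p) = -320.131. At p = 3.06, Q_d = 881.8.
Ed = (dQ_d/dp)·(p/Q_d) = (-320.131) × (3.06/881.8) = -1.1109…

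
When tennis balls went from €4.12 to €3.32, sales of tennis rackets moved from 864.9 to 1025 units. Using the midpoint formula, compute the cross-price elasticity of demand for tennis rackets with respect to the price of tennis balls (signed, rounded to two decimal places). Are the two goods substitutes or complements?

-0.79; complements

%ΔQ_{tennis rackets} = (1025 − 864.9)/avg = 160.1/944.95 = 0.169426…
%ΔP_{tennis balls} = (3.32 − 4.12)/avg = -0.8/3.72 = -0.215053…
E_cross = (160.1/944.95) / (-0.8/3.72) = -0.7878…
E_cross < 0 ⇒ the goods are complements.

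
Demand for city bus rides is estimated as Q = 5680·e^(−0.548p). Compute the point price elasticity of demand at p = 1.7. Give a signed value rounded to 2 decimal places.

dQ/dp = −0.548·Q = -1226.14. At p = 1.7, Q = 2237.48.
Ed = (dQ/dp)·(p/Q) = (-1226.14) × (1.7/2237.48) = -0.9316

-0.93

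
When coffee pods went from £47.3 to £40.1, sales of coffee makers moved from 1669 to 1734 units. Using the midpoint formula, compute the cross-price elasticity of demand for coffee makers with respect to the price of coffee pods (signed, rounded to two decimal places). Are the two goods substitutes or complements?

%ΔQ_{coffee makers} = (1734 − 1669)/avg = 65/1701.5 = 0.038201…
%ΔP_{coffee pods} = (40.1 − 47.3)/avg = -7.2/43.7 = -0.164759…
E_cross = (65/1701.5) / (-7.2/43.7) = -0.2318…
E_cross < 0 ⇒ the goods are complements.

-0.23; complements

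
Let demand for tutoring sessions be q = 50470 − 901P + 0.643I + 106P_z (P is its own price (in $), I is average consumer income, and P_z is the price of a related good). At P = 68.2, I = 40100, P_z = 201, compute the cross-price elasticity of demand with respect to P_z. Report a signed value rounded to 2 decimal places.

0.59

At the given values, q = 50470 − 901(68.2) + 0.643(40100) + 106(201) = 36112.1.
∂q/∂P_z = 106.
E = (106) × (201/36112.1) = 0.5899…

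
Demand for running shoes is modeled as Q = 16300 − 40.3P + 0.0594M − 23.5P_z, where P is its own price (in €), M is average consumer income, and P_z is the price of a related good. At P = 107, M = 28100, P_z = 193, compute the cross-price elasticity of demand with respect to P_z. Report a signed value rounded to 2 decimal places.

-0.50

At the given values, Q = 16300 − 40.3(107) + 0.0594(28100) − 23.5(193) = 9121.54.
∂Q/∂P_z = -23.5.
E = (-23.5) × (193/9121.54) = -0.4972…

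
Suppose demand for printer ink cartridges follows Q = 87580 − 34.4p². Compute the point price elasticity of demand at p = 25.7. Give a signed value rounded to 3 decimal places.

-0.701

dQ/dp = −2·34.4·p = -1768.16. At p = 25.7, Q = 64859.144.
Ed = (dQ/dp)·(p/Q) = (-1768.16) × (25.7/64859.144) = -0.70062…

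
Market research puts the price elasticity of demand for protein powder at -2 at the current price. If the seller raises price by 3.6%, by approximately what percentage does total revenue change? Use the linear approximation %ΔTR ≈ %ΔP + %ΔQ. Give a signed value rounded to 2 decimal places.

%ΔQ ≈ Ed × %ΔP = (-2) × (+3.6%) = -7.2000%
%ΔTR ≈ %ΔP + %ΔQ = (+3.6%) + (-7.2000%) = -3.6000%

-3.60%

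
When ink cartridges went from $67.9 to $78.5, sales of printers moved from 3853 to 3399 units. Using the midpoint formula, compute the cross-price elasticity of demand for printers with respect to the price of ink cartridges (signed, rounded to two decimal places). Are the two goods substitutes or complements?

-0.86; complements

%ΔQ_{printers} = (3399 − 3853)/avg = -454/3626 = -0.125206…
%ΔP_{ink cartridges} = (78.5 − 67.9)/avg = 10.6/73.2 = 0.144808…
E_cross = (-454/3626) / (10.6/73.2) = -0.8646…
E_cross < 0 ⇒ the goods are complements.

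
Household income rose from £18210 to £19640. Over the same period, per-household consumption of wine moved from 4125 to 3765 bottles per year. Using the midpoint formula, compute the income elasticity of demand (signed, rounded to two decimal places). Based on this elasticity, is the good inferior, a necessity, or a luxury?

%ΔQ = (3765 − 4125)/[( 4125 + 3765)/2] = -360/3945 = -0.091254…
%ΔIncome = (19640 − 18210)/[( 18210 + 19640)/2] = 1430/18925 = 0.075561…
E_income = (-360/3945) / (1430/18925) = -1.2076…
E_income < 0 ⇒ inferior good.

-1.21; inferior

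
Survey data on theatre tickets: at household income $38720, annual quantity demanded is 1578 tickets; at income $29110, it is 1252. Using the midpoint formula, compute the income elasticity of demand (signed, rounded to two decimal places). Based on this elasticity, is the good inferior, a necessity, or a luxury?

%ΔQ = (1252 − 1578)/[( 1578 + 1252)/2] = -326/1415 = -0.230388…
%ΔIncome = (29110 − 38720)/[( 38720 + 29110)/2] = -9610/33915 = -0.283355…
E_income = (-326/1415) / (-9610/33915) = 0.8130…
0 < E_income < 1 ⇒ normal good, necessity.

0.81; necessity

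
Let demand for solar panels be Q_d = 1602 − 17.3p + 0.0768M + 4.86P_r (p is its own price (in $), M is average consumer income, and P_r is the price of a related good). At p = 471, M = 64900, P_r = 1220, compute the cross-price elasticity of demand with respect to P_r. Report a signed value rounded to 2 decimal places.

At the given values, Q_d = 1602 − 17.3(471) + 0.0768(64900) + 4.86(1220) = 4367.22.
∂Q_d/∂P_r = 4.86.
E = (4.86) × (1220/4367.22) = 1.3576…

1.36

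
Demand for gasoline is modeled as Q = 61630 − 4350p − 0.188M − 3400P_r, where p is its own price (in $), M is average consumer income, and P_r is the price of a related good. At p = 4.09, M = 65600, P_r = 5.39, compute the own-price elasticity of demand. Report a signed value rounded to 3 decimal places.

-1.350

At the given values, Q = 61630 − 4350(4.09) − 0.188(65600) − 3400(5.39) = 13179.7.
∂Q/∂p = −4350.
E = (-4350) × (4.09/13179.7) = -1.34991…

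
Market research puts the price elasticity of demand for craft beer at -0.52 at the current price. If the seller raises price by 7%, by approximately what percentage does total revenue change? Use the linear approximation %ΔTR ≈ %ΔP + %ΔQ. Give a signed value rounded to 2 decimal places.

%ΔQ ≈ Ed × %ΔP = (-0.52) × (+7%) = -3.6400%
%ΔTR ≈ %ΔP + %ΔQ = (+7%) + (-3.6400%) = +3.3600%

+3.36%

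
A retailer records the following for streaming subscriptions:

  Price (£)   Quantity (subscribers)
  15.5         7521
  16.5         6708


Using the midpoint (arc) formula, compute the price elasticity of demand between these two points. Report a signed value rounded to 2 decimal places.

-1.83

%ΔQ = (6708 − 7521) / [(7521 + 6708)/2] = -813/7114.5 = -0.114273…
%ΔP = (16.5 − 15.5) / [(15.5 + 16.5)/2] = 1/16 = 0.0625
Arc Ed = %ΔQ / %ΔP = (-813/7114.5) / (1/16) = -1.8283…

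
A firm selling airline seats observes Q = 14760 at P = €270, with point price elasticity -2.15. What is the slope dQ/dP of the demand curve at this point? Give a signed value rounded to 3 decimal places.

Ed = (dQ/dP)·(P/Q) ⇒ dQ/dP = Ed·Q/P = (-2.15)·14760/270 = -117.53333…

-117.533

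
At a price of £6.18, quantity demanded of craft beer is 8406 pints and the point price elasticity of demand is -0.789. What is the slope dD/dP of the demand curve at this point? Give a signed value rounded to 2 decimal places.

Ed = (dD/dP)·(P/D) ⇒ dD/dP = Ed·D/P = (-0.789)·8406/6.18 = -1073.1932…

-1073.19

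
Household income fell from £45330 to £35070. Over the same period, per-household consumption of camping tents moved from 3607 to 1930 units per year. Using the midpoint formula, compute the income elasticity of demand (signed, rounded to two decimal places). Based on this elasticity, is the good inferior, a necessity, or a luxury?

%ΔQ = (1930 − 3607)/[( 3607 + 1930)/2] = -1677/2768.5 = -0.605743…
%ΔIncome = (35070 − 45330)/[( 45330 + 35070)/2] = -10260/40200 = -0.255223…
E_income = (-1677/2768.5) / (-10260/40200) = 2.3733…
E_income > 1 ⇒ normal good, luxury.

2.37; luxury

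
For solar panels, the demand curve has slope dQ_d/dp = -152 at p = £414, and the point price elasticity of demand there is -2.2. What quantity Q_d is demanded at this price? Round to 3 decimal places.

28603.636

Ed = (dQ_d/dp)·(p/Q_d) ⇒ Q_d = (dQ_d/dp)·p/Ed = (-152)·414/(-2.2) = 28603.63636…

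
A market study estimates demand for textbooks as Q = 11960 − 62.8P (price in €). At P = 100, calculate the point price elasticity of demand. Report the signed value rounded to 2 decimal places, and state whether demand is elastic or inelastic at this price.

dQ/dP = −62.8. At P = 100, Q = 11960 − 62.8(100) = 5680.
Ed = (dQ/dP)·(P/Q) = −62.8 × (100/5680) = -1.1056…
|Ed| = 1.11 > 1, so demand is elastic.

-1.11; elastic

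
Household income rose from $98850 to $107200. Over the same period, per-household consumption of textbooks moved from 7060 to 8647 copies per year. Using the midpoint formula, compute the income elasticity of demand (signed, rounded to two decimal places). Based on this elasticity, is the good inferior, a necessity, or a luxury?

%ΔQ = (8647 − 7060)/[( 7060 + 8647)/2] = 1587/7853.5 = 0.202075…
%ΔIncome = (107200 − 98850)/[( 98850 + 107200)/2] = 8350/103025 = 0.081048…
E_income = (1587/7853.5) / (8350/103025) = 2.4932…
E_income > 1 ⇒ normal good, luxury.

2.49; luxury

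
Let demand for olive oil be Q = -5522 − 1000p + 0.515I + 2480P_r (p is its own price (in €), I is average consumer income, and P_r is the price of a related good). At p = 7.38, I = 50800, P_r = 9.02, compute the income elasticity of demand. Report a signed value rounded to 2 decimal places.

At the given values, Q = -5522 − 1000(7.38) + 0.515(50800) + 2480(9.02) = 35629.6.
∂Q/∂I = 0.515.
E = (0.515) × (50800/35629.6) = 0.7342…

0.73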